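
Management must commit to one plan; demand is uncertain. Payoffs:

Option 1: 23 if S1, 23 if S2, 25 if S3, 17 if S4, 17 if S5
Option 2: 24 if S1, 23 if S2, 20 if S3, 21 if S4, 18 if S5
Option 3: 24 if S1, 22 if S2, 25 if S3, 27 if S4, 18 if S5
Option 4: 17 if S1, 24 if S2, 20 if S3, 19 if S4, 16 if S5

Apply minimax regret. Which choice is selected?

Option 3

Column bests: S1=24, S2=24, S3=25, S4=27, S5=18.
Option 1 regrets: 1, 1, 0, 10, 1 → max 10
Option 2 regrets: 0, 1, 5, 6, 0 → max 6
Option 3 regrets: 0, 2, 0, 0, 0 → max 2
Option 4 regrets: 7, 0, 5, 8, 2 → max 8
Smallest max regret = 2 → Option 3.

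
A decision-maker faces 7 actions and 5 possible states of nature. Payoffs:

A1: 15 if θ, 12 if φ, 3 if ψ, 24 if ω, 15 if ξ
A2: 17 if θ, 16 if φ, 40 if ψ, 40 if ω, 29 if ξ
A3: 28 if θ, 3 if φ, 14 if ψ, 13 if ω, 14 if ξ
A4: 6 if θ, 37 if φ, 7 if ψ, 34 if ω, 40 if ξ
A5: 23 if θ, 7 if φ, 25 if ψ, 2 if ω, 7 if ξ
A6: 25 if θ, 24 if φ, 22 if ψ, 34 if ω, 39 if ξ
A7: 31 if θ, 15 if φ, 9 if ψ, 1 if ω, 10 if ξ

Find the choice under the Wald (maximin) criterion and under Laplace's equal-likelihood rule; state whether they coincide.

Row minima: A1=3, A2=16, A3=3, A4=6, A5=2, A6=22, A7=1
Best worst-case = 22 → A6.
Row averages: A1=13.8, A2=28.4, A3=14.4, A4=24.8, A5=12.8, A6=28.8, A7=13.2
Highest average = 28.8 → A6.

maximin → A6; laplace → A6 (agree)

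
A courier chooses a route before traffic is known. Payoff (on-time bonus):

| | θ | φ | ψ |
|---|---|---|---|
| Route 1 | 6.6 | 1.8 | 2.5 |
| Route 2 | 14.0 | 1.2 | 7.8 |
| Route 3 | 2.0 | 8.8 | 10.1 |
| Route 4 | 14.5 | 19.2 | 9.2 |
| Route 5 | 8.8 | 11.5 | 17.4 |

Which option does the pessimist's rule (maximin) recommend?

Row minima: Route 1=1.8, Route 2=1.2, Route 3=2.0, Route 4=9.2, Route 5=8.8
Best worst-case = 9.2 → Route 4.

Route 4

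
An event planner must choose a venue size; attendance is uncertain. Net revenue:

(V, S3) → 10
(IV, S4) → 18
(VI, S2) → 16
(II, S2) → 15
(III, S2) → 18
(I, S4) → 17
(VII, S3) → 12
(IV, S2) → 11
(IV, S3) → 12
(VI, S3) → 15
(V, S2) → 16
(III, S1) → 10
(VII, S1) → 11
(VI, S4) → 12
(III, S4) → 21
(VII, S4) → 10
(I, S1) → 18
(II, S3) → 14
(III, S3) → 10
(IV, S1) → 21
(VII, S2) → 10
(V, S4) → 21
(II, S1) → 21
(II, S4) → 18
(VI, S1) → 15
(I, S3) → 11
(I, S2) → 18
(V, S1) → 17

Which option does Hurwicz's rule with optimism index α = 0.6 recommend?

II

I: 0.6·18 + 0.4·11 = 15.2
II: 0.6·21 + 0.4·14 = 18.2
III: 0.6·21 + 0.4·10 = 16.6
IV: 0.6·21 + 0.4·11 = 17
V: 0.6·21 + 0.4·10 = 16.6
VI: 0.6·16 + 0.4·12 = 14.4
VII: 0.6·12 + 0.4·10 = 11.2
Highest Hurwicz score = 18.2 → II.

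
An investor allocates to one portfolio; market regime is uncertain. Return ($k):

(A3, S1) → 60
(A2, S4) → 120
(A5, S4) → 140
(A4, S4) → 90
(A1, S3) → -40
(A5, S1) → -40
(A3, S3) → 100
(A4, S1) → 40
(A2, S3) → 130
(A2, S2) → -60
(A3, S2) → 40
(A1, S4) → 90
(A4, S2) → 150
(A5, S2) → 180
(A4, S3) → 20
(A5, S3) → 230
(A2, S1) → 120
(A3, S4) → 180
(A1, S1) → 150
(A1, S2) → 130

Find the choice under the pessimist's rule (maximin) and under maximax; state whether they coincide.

maximin → A3; maximax → A5 (disagree)

Row minima: A1=-40, A2=-60, A3=40, A4=20, A5=-40
Best worst-case = 40 → A3.
Row maxima: A1=150, A2=130, A3=180, A4=150, A5=230
Best best-case = 230 → A5.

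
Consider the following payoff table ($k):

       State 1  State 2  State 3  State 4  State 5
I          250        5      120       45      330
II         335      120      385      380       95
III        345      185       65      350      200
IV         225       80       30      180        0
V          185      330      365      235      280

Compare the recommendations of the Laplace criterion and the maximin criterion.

Row averages: I=150, II=263, III=229, IV=103, V=279
Highest average = 279 → V.
Row minima: I=5, II=95, III=65, IV=0, V=185
Best worst-case = 185 → V.

laplace → V; maximin → V (agree)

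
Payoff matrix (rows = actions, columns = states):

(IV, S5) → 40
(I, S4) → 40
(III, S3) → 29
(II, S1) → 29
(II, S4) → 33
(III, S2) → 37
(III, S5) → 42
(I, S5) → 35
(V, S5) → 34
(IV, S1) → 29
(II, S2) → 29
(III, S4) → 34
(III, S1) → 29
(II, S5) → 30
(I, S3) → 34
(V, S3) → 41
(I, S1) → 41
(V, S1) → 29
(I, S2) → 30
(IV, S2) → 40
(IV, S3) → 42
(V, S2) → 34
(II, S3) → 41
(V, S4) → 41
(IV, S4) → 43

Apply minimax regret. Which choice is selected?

Column bests: S1=41, S2=40, S3=42, S4=43, S5=42.
I regrets: 0, 10, 8, 3, 7 → max 10
II regrets: 12, 11, 1, 10, 12 → max 12
III regrets: 12, 3, 13, 9, 0 → max 13
IV regrets: 12, 0, 0, 0, 2 → max 12
V regrets: 12, 6, 1, 2, 8 → max 12
Smallest max regret = 10 → I.

I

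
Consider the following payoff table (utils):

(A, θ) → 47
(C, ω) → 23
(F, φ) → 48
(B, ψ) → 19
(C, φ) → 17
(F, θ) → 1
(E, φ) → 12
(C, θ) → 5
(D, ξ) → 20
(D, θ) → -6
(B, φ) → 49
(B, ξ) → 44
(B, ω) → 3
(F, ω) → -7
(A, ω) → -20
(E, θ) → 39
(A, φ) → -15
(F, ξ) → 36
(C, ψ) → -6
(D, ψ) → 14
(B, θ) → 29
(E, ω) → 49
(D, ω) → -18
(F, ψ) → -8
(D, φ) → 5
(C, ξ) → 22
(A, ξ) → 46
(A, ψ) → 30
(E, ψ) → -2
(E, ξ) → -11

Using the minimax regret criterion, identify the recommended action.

C

Column bests: θ=47, φ=49, ψ=30, ω=49, ξ=46.
A regrets: 0, 64, 0, 69, 0 → max 69
B regrets: 18, 0, 11, 46, 2 → max 46
C regrets: 42, 32, 36, 26, 24 → max 42
D regrets: 53, 44, 16, 67, 26 → max 67
E regrets: 8, 37, 32, 0, 57 → max 57
F regrets: 46, 1, 38, 56, 10 → max 56
Smallest max regret = 42 → C.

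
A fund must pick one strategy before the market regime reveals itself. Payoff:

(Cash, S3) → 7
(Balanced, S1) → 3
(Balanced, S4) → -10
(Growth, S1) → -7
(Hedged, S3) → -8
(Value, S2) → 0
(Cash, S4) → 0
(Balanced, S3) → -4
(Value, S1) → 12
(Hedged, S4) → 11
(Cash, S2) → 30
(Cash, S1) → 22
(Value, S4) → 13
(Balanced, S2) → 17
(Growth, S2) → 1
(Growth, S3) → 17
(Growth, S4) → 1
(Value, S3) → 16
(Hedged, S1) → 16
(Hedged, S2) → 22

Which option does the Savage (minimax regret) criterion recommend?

Cash

Column bests: S1=22, S2=30, S3=17, S4=13.
Growth regrets: 29, 29, 0, 12 → max 29
Hedged regrets: 6, 8, 25, 2 → max 25
Balanced regrets: 19, 13, 21, 23 → max 23
Value regrets: 10, 30, 1, 0 → max 30
Cash regrets: 0, 0, 10, 13 → max 13
Smallest max regret = 13 → Cash.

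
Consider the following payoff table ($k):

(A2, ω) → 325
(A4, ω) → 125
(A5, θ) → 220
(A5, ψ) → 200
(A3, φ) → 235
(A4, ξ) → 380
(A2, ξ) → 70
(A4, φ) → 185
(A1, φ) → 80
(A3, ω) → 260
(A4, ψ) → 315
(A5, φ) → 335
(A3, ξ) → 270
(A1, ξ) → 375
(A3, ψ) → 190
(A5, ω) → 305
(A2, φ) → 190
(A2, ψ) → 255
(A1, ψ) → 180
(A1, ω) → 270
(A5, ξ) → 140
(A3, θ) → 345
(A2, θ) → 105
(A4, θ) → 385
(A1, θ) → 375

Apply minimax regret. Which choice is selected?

A3

Column bests: θ=385, φ=335, ψ=315, ω=325, ξ=380.
A1 regrets: 10, 255, 135, 55, 5 → max 255
A2 regrets: 280, 145, 60, 0, 310 → max 310
A3 regrets: 40, 100, 125, 65, 110 → max 125
A4 regrets: 0, 150, 0, 200, 0 → max 200
A5 regrets: 165, 0, 115, 20, 240 → max 240
Smallest max regret = 125 → A3.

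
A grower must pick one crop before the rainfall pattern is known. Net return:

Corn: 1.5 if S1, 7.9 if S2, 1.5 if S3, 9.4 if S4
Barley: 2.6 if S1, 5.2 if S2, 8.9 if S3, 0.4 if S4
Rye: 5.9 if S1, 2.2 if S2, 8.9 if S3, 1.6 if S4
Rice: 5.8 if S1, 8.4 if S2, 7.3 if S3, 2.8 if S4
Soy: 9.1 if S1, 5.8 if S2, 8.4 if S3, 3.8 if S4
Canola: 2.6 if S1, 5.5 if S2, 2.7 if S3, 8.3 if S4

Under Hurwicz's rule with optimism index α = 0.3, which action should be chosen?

Corn: 0.3·9.4 + 0.7·1.5 = 3.87
Barley: 0.3·8.9 + 0.7·0.4 = 2.95
Rye: 0.3·8.9 + 0.7·1.6 = 3.79
Rice: 0.3·8.4 + 0.7·2.8 = 4.48
Soy: 0.3·9.1 + 0.7·3.8 = 5.39
Canola: 0.3·8.3 + 0.7·2.6 = 4.31
Highest Hurwicz score = 5.39 → Soy.

Soy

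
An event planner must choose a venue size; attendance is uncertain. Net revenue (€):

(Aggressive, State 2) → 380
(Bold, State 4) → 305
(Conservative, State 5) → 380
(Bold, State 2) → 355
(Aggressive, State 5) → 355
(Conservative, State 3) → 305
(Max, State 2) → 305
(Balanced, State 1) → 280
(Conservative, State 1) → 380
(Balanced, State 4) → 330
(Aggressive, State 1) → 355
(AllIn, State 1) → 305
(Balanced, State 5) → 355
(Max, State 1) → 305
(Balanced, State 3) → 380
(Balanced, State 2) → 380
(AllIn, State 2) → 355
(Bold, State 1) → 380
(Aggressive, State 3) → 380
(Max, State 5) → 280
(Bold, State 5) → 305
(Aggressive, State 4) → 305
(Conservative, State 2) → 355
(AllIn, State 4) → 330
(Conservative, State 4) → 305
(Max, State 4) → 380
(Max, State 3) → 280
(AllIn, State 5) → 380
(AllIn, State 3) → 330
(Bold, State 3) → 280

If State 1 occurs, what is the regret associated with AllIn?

75

Best payoff under State 1 is 380.
Regret = 380 − 305 = 75.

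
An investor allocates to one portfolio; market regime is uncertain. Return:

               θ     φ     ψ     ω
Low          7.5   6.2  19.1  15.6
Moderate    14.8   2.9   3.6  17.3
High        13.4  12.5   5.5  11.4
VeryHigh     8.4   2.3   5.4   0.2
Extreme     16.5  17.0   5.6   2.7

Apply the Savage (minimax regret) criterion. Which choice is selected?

Column bests: θ=16.5, φ=17.0, ψ=19.1, ω=17.3.
Low regrets: 9.0, 10.8, 0.0, 1.7 → max 10.8
Moderate regrets: 1.7, 14.1, 15.5, 0.0 → max 15.5
High regrets: 3.1, 4.5, 13.6, 5.9 → max 13.6
VeryHigh regrets: 8.1, 14.7, 13.7, 17.1 → max 17.1
Extreme regrets: 0.0, 0.0, 13.5, 14.6 → max 14.6
Smallest max regret = 10.8 → Low.

Low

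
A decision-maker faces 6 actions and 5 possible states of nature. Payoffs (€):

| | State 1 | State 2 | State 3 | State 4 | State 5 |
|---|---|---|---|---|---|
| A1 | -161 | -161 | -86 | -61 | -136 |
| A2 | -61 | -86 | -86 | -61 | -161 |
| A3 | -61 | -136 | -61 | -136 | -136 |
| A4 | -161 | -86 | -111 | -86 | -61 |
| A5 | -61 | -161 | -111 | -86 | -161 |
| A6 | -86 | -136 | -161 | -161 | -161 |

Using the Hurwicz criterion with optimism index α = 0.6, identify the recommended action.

A3

A1: 0.6·(-61) + 0.4·(-161) = -101
A2: 0.6·(-61) + 0.4·(-161) = -101
A3: 0.6·(-61) + 0.4·(-136) = -91
A4: 0.6·(-61) + 0.4·(-161) = -101
A5: 0.6·(-61) + 0.4·(-161) = -101
A6: 0.6·(-86) + 0.4·(-161) = -116
Highest Hurwicz score = -91 → A3.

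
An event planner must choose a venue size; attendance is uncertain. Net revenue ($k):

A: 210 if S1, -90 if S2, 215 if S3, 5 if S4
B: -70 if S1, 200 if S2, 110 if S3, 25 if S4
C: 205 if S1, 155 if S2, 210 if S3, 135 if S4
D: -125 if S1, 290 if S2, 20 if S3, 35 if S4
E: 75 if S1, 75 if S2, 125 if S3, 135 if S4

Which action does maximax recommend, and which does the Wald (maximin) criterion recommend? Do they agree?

Row maxima: A=215, B=200, C=210, D=290, E=135
Best best-case = 290 → D.
Row minima: A=-90, B=-70, C=135, D=-125, E=75
Best worst-case = 135 → C.

maximax → D; maximin → C (disagree)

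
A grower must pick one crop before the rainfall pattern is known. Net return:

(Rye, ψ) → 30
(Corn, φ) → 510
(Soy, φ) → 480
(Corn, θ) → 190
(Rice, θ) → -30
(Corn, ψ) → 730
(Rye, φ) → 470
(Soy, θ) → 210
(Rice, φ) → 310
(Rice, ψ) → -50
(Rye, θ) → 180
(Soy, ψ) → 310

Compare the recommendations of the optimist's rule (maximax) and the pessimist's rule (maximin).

maximax → Corn; maximin → Soy (disagree)

Row maxima: Rice=310, Rye=470, Soy=480, Corn=730
Best best-case = 730 → Corn.
Row minima: Rice=-50, Rye=30, Soy=210, Corn=190
Best worst-case = 210 → Soy.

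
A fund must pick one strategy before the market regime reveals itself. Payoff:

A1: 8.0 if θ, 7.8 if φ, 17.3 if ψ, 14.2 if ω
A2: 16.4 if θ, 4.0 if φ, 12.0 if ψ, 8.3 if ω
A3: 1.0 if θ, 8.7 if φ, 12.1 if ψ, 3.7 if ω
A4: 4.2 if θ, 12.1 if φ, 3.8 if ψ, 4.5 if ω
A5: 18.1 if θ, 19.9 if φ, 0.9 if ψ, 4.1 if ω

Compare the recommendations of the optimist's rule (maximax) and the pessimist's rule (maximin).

Row maxima: A1=17.3, A2=16.4, A3=12.1, A4=12.1, A5=19.9
Best best-case = 19.9 → A5.
Row minima: A1=7.8, A2=4.0, A3=1.0, A4=3.8, A5=0.9
Best worst-case = 7.8 → A1.

maximax → A5; maximin → A1 (disagree)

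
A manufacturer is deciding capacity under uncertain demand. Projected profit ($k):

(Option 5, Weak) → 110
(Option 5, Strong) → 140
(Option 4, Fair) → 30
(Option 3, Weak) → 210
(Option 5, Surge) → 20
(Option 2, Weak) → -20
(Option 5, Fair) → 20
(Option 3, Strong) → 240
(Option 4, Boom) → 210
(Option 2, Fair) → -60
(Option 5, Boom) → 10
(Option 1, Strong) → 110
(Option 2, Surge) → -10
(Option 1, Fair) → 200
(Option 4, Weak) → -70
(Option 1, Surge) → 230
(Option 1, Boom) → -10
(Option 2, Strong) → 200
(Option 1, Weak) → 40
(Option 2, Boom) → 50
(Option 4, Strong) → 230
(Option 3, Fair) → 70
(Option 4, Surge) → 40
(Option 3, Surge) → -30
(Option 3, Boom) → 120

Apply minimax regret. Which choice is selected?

Column bests: Weak=210, Fair=200, Strong=240, Boom=210, Surge=230.
Option 1 regrets: 170, 0, 130, 220, 0 → max 220
Option 2 regrets: 230, 260, 40, 160, 240 → max 260
Option 3 regrets: 0, 130, 0, 90, 260 → max 260
Option 4 regrets: 280, 170, 10, 0, 190 → max 280
Option 5 regrets: 100, 180, 100, 200, 210 → max 210
Smallest max regret = 210 → Option 5.

Option 5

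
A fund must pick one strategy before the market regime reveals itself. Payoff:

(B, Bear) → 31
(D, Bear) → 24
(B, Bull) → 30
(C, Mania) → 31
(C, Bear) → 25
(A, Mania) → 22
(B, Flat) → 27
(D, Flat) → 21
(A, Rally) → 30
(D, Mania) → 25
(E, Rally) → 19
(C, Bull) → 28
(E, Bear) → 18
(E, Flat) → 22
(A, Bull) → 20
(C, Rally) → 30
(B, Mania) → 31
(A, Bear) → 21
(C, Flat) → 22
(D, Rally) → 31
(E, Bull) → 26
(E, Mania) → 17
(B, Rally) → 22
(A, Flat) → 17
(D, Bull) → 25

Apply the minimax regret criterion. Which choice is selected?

Column bests: Bear=31, Flat=27, Bull=30, Rally=31, Mania=31.
A regrets: 10, 10, 10, 1, 9 → max 10
B regrets: 0, 0, 0, 9, 0 → max 9
C regrets: 6, 5, 2, 1, 0 → max 6
D regrets: 7, 6, 5, 0, 6 → max 7
E regrets: 13, 5, 4, 12, 14 → max 14
Smallest max regret = 6 → C.

C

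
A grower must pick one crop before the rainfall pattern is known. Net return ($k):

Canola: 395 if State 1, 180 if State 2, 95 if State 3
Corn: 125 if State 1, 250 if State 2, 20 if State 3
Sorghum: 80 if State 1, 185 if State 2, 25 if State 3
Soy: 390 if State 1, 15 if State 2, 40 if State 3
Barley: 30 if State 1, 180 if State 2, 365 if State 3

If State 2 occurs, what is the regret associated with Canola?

70

Best payoff under State 2 is 250.
Regret = 250 − 180 = 70.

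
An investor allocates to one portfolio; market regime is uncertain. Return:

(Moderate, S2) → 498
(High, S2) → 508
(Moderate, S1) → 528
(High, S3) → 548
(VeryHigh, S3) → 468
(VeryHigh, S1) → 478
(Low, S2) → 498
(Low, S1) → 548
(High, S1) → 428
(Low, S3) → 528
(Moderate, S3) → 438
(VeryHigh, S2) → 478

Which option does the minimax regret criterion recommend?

Column bests: S1=548, S2=508, S3=548.
Low regrets: 0, 10, 20 → max 20
Moderate regrets: 20, 10, 110 → max 110
High regrets: 120, 0, 0 → max 120
VeryHigh regrets: 70, 30, 80 → max 80
Smallest max regret = 20 → Low.

Low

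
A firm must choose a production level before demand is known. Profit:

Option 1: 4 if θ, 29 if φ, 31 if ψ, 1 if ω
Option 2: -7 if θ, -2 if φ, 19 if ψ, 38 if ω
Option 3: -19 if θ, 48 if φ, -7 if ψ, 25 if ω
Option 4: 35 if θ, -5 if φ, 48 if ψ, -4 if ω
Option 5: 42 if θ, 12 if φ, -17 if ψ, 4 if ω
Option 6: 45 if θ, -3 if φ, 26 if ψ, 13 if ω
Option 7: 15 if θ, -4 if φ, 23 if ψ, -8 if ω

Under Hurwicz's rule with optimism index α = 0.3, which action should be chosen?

Option 1: 0.3·31 + 0.7·1 = 10
Option 2: 0.3·38 + 0.7·(-7) = 6.5
Option 3: 0.3·48 + 0.7·(-19) = 1.1
Option 4: 0.3·48 + 0.7·(-5) = 10.9
Option 5: 0.3·42 + 0.7·(-17) = 0.7
Option 6: 0.3·45 + 0.7·(-3) = 11.4
Option 7: 0.3·23 + 0.7·(-8) = 1.3
Highest Hurwicz score = 11.4 → Option 6.

Option 6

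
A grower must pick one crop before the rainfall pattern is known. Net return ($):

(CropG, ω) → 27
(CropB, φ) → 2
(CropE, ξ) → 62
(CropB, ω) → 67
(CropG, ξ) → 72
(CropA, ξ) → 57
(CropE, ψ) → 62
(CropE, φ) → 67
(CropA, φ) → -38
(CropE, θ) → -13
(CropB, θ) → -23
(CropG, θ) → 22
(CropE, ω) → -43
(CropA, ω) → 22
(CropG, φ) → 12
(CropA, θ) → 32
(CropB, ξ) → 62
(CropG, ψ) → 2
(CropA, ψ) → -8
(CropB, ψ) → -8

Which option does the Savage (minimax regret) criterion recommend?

Column bests: θ=32, φ=67, ψ=62, ω=67, ξ=72.
CropA regrets: 0, 105, 70, 45, 15 → max 105
CropE regrets: 45, 0, 0, 110, 10 → max 110
CropG regrets: 10, 55, 60, 40, 0 → max 60
CropB regrets: 55, 65, 70, 0, 10 → max 70
Smallest max regret = 60 → CropG.

CropG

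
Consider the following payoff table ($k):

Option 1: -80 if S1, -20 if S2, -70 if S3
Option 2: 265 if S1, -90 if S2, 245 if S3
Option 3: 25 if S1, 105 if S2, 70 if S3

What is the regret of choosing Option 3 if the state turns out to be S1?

240

Best payoff under S1 is 265.
Regret = 265 − 25 = 240.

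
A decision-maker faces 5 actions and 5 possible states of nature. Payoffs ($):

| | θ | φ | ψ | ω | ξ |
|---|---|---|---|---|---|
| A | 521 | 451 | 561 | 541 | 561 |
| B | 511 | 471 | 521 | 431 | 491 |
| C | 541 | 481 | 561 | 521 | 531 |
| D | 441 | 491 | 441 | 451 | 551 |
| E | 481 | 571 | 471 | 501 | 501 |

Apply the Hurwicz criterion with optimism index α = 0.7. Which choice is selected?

E

A: 0.7·561 + 0.3·451 = 528
B: 0.7·521 + 0.3·431 = 494
C: 0.7·561 + 0.3·481 = 537
D: 0.7·551 + 0.3·441 = 518
E: 0.7·571 + 0.3·471 = 541
Highest Hurwicz score = 541 → E.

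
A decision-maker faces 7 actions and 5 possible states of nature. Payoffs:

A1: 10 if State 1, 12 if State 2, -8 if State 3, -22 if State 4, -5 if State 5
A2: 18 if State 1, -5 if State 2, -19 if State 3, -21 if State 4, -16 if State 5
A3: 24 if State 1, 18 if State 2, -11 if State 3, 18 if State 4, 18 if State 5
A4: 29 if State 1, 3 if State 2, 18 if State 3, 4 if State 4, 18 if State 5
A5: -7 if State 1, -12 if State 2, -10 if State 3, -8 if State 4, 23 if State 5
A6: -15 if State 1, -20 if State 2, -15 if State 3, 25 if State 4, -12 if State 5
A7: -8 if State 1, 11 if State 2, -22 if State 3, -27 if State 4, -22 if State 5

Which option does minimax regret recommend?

A4

Column bests: State 1=29, State 2=18, State 3=18, State 4=25, State 5=23.
A1 regrets: 19, 6, 26, 47, 28 → max 47
A2 regrets: 11, 23, 37, 46, 39 → max 46
A3 regrets: 5, 0, 29, 7, 5 → max 29
A4 regrets: 0, 15, 0, 21, 5 → max 21
A5 regrets: 36, 30, 28, 33, 0 → max 36
A6 regrets: 44, 38, 33, 0, 35 → max 44
A7 regrets: 37, 7, 40, 52, 45 → max 52
Smallest max regret = 21 → A4.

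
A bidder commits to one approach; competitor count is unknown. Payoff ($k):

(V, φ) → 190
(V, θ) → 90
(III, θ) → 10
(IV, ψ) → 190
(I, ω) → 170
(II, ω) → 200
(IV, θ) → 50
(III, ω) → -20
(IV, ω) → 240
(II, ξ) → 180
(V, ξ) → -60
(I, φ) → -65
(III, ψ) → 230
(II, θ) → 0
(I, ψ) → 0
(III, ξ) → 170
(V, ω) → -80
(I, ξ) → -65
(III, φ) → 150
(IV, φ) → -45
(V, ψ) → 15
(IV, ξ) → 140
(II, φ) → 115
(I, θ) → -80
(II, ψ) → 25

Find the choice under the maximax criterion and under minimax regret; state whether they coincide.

Row maxima: I=170, II=200, III=230, IV=240, V=190
Best best-case = 240 → IV.
Column bests: θ=90, φ=190, ψ=230, ω=240, ξ=180.
I regrets: 170, 255, 230, 70, 245 → max 255
II regrets: 90, 75, 205, 40, 0 → max 205
III regrets: 80, 40, 0, 260, 10 → max 260
IV regrets: 40, 235, 40, 0, 40 → max 235
V regrets: 0, 0, 215, 320, 240 → max 320
Smallest max regret = 205 → II.

maximax → IV; minimax regret → II (disagree)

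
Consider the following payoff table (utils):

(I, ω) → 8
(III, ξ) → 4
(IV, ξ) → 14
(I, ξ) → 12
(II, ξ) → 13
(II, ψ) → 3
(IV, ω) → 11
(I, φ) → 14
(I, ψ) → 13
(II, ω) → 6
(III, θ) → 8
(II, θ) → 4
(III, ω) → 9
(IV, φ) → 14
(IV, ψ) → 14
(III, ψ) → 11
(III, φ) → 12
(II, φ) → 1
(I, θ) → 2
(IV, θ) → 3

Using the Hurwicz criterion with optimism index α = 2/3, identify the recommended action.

I: 2/3·14 + 1/3·2 = 10
II: 2/3·13 + 1/3·1 = 9
III: 2/3·12 + 1/3·4 = 28/3
IV: 2/3·14 + 1/3·3 = 31/3
Highest Hurwicz score = 31/3 → IV.

IV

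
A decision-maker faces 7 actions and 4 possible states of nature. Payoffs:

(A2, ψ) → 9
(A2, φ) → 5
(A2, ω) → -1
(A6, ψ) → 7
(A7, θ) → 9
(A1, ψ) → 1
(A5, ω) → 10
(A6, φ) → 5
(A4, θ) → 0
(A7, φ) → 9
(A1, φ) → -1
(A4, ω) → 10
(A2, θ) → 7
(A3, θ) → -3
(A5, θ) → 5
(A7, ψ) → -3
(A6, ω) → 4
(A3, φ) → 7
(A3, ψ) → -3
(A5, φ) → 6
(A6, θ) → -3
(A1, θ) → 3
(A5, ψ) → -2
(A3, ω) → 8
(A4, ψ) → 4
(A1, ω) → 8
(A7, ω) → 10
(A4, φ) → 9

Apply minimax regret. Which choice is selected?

A4

Column bests: θ=9, φ=9, ψ=9, ω=10.
A1 regrets: 6, 10, 8, 2 → max 10
A2 regrets: 2, 4, 0, 11 → max 11
A3 regrets: 12, 2, 12, 2 → max 12
A4 regrets: 9, 0, 5, 0 → max 9
A5 regrets: 4, 3, 11, 0 → max 11
A6 regrets: 12, 4, 2, 6 → max 12
A7 regrets: 0, 0, 12, 0 → max 12
Smallest max regret = 9 → A4.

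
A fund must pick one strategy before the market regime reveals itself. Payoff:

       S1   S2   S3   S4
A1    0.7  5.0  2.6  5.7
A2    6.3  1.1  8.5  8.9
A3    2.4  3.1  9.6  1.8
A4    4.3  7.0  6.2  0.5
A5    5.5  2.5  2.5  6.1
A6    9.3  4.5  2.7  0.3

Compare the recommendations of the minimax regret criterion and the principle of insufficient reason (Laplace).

Column bests: S1=9.3, S2=7.0, S3=9.6, S4=8.9.
A1 regrets: 8.6, 2.0, 7.0, 3.2 → max 8.6
A2 regrets: 3.0, 5.9, 1.1, 0.0 → max 5.9
A3 regrets: 6.9, 3.9, 0.0, 7.1 → max 7.1
A4 regrets: 5.0, 0.0, 3.4, 8.4 → max 8.4
A5 regrets: 3.8, 4.5, 7.1, 2.8 → max 7.1
A6 regrets: 0.0, 2.5, 6.9, 8.6 → max 8.6
Smallest max regret = 5.9 → A2.
Row averages: A1=3.5, A2=6.2, A3=4.225, A4=4.5, A5=4.15, A6=4.2
Highest average = 6.2 → A2.

minimax regret → A2; laplace → A2 (agree)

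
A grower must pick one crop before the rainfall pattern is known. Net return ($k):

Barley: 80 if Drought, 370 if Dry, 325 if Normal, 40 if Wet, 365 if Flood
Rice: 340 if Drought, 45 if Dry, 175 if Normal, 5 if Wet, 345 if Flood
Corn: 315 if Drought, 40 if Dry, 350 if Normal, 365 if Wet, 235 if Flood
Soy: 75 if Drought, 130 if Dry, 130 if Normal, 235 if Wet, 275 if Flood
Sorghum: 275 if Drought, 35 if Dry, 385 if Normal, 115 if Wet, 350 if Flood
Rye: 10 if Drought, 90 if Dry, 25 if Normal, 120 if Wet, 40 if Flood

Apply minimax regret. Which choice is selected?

Soy

Column bests: Drought=340, Dry=370, Normal=385, Wet=365, Flood=365.
Barley regrets: 260, 0, 60, 325, 0 → max 325
Rice regrets: 0, 325, 210, 360, 20 → max 360
Corn regrets: 25, 330, 35, 0, 130 → max 330
Soy regrets: 265, 240, 255, 130, 90 → max 265
Sorghum regrets: 65, 335, 0, 250, 15 → max 335
Rye regrets: 330, 280, 360, 245, 325 → max 360
Smallest max regret = 265 → Soy.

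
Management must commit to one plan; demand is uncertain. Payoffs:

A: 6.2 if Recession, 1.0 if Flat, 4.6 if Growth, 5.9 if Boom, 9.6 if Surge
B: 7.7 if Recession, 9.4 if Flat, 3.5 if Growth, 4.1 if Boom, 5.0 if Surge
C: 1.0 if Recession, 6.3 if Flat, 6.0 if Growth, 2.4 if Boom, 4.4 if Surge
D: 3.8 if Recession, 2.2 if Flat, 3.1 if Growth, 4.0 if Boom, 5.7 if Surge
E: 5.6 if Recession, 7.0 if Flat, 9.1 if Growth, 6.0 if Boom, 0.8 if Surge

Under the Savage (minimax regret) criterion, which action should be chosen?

B

Column bests: Recession=7.7, Flat=9.4, Growth=9.1, Boom=6.0, Surge=9.6.
A regrets: 1.5, 8.4, 4.5, 0.1, 0.0 → max 8.4
B regrets: 0.0, 0.0, 5.6, 1.9, 4.6 → max 5.6
C regrets: 6.7, 3.1, 3.1, 3.6, 5.2 → max 6.7
D regrets: 3.9, 7.2, 6.0, 2.0, 3.9 → max 7.2
E regrets: 2.1, 2.4, 0.0, 0.0, 8.8 → max 8.8
Smallest max regret = 5.6 → B.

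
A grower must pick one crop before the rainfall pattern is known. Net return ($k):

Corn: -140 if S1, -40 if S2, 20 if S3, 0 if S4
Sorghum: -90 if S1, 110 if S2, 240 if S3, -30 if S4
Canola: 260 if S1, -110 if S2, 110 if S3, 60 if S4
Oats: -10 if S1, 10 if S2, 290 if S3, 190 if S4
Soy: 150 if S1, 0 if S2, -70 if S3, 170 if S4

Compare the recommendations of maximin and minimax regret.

Row minima: Corn=-140, Sorghum=-90, Canola=-110, Oats=-10, Soy=-70
Best worst-case = -10 → Oats.
Column bests: S1=260, S2=110, S3=290, S4=190.
Corn regrets: 400, 150, 270, 190 → max 400
Sorghum regrets: 350, 0, 50, 220 → max 350
Canola regrets: 0, 220, 180, 130 → max 220
Oats regrets: 270, 100, 0, 0 → max 270
Soy regrets: 110, 110, 360, 20 → max 360
Smallest max regret = 220 → Canola.

maximin → Oats; minimax regret → Canola (disagree)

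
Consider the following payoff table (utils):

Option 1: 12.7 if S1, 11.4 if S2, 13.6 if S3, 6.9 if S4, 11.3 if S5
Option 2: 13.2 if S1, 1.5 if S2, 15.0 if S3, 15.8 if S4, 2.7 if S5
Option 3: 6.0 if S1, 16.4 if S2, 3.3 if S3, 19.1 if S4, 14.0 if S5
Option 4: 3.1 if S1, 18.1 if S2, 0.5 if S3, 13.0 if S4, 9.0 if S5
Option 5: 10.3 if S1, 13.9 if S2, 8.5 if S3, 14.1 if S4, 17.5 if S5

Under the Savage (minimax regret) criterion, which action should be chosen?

Column bests: S1=13.2, S2=18.1, S3=15.0, S4=19.1, S5=17.5.
Option 1 regrets: 0.5, 6.7, 1.4, 12.2, 6.2 → max 12.2
Option 2 regrets: 0.0, 16.6, 0.0, 3.3, 14.8 → max 16.6
Option 3 regrets: 7.2, 1.7, 11.7, 0.0, 3.5 → max 11.7
Option 4 regrets: 10.1, 0.0, 14.5, 6.1, 8.5 → max 14.5
Option 5 regrets: 2.9, 4.2, 6.5, 5.0, 0.0 → max 6.5
Smallest max regret = 6.5 → Option 5.

Option 5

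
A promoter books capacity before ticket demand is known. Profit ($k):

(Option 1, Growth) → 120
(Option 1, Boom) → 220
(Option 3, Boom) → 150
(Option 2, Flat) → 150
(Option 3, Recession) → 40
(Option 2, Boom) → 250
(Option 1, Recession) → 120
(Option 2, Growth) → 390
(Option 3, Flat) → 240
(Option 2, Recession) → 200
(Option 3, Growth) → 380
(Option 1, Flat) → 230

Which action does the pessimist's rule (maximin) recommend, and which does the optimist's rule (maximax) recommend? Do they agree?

maximin → Option 2; maximax → Option 2 (agree)

Row minima: Option 1=120, Option 2=150, Option 3=40
Best worst-case = 150 → Option 2.
Row maxima: Option 1=230, Option 2=390, Option 3=380
Best best-case = 390 → Option 2.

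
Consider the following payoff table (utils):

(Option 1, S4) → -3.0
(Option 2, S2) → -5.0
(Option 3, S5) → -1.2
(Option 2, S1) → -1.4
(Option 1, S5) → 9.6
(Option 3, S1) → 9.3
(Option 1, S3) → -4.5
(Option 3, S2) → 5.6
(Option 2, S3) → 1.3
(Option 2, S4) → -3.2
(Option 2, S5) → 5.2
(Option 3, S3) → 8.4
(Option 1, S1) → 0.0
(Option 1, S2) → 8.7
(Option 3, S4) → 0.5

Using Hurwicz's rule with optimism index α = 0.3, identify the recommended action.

Option 1: 0.3·9.6 + 0.7·(-4.5) = -0.27
Option 2: 0.3·5.2 + 0.7·(-5.0) = -1.94
Option 3: 0.3·9.3 + 0.7·(-1.2) = 1.95
Highest Hurwicz score = 1.95 → Option 3.

Option 3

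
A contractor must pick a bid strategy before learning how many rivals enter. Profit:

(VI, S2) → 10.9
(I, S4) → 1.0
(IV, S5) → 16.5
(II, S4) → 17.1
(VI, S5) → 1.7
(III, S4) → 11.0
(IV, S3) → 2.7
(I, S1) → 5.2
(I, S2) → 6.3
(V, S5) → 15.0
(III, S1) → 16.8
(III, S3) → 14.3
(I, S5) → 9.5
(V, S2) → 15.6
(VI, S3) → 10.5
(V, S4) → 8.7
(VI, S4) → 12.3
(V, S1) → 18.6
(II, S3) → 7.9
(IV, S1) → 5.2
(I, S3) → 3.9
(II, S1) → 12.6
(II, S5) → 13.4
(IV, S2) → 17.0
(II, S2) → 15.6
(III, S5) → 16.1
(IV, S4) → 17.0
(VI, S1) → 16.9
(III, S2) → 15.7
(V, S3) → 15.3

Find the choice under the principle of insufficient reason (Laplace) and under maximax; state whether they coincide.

laplace → III; maximax → V (disagree)

Row averages: I=5.18, II=13.32, III=14.78, IV=11.68, V=14.64, VI=10.46
Highest average = 14.78 → III.
Row maxima: I=9.5, II=17.1, III=16.8, IV=17.0, V=18.6, VI=16.9
Best best-case = 18.6 → V.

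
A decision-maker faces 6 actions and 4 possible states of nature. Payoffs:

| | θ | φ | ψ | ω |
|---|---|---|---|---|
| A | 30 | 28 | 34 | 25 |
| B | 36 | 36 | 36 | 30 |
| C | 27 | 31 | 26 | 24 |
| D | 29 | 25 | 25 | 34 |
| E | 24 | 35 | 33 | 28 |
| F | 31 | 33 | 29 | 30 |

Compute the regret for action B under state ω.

Best payoff under ω is 34.
Regret = 34 − 30 = 4.

4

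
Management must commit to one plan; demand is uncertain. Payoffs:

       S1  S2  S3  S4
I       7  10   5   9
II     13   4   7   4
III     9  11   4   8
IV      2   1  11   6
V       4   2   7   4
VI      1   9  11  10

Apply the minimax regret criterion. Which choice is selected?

I

Column bests: S1=13, S2=11, S3=11, S4=10.
I regrets: 6, 1, 6, 1 → max 6
II regrets: 0, 7, 4, 6 → max 7
III regrets: 4, 0, 7, 2 → max 7
IV regrets: 11, 10, 0, 4 → max 11
V regrets: 9, 9, 4, 6 → max 9
VI regrets: 12, 2, 0, 0 → max 12
Smallest max regret = 6 → I.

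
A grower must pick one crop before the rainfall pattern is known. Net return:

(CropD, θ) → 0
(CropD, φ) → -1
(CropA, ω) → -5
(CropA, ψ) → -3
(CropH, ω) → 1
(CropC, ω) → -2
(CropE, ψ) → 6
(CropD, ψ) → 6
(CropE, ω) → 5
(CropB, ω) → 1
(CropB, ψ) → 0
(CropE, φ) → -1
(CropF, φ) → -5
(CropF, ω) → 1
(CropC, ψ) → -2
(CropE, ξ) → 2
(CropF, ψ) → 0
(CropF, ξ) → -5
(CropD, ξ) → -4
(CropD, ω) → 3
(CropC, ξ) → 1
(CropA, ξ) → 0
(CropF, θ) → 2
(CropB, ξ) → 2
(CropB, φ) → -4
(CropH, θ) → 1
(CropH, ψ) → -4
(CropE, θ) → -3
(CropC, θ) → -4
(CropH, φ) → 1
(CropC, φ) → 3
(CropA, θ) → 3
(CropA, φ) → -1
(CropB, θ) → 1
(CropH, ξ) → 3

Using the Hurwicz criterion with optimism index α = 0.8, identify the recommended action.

CropE: 0.8·6 + 0.2·(-3) = 4.2
CropF: 0.8·2 + 0.2·(-5) = 0.6
CropD: 0.8·6 + 0.2·(-4) = 4
CropB: 0.8·2 + 0.2·(-4) = 0.8
CropC: 0.8·3 + 0.2·(-4) = 1.6
CropA: 0.8·3 + 0.2·(-5) = 1.4
CropH: 0.8·3 + 0.2·(-4) = 1.6
Highest Hurwicz score = 4.2 → CropE.

CropE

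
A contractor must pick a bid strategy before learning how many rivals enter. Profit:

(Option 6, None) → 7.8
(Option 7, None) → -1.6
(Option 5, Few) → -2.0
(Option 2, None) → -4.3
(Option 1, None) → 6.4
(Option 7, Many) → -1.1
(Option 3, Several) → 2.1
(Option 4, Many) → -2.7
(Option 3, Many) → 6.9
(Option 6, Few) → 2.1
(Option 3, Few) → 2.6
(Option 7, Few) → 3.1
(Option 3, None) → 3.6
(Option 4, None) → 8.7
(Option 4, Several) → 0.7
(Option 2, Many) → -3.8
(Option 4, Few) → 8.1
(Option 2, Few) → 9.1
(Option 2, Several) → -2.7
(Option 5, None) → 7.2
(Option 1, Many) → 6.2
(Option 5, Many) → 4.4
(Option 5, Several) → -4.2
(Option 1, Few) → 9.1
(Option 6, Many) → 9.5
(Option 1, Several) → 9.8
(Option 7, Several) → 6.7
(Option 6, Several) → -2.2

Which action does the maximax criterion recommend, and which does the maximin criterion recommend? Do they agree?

maximax → Option 1; maximin → Option 1 (agree)

Row maxima: Option 1=9.8, Option 2=9.1, Option 3=6.9, Option 4=8.7, Option 5=7.2, Option 6=9.5, Option 7=6.7
Best best-case = 9.8 → Option 1.
Row minima: Option 1=6.2, Option 2=-4.3, Option 3=2.1, Option 4=-2.7, Option 5=-4.2, Option 6=-2.2, Option 7=-1.6
Best worst-case = 6.2 → Option 1.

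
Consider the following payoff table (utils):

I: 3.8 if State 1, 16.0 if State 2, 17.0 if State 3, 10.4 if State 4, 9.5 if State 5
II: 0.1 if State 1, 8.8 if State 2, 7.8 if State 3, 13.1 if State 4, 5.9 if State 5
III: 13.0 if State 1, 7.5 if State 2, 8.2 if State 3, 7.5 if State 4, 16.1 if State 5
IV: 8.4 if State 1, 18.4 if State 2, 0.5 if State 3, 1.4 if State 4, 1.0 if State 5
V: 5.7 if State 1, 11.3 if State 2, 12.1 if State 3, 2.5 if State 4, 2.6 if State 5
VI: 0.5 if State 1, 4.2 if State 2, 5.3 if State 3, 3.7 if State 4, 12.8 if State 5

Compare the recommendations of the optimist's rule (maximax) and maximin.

maximax → IV; maximin → III (disagree)

Row maxima: I=17.0, II=13.1, III=16.1, IV=18.4, V=12.1, VI=12.8
Best best-case = 18.4 → IV.
Row minima: I=3.8, II=0.1, III=7.5, IV=0.5, V=2.5, VI=0.5
Best worst-case = 7.5 → III.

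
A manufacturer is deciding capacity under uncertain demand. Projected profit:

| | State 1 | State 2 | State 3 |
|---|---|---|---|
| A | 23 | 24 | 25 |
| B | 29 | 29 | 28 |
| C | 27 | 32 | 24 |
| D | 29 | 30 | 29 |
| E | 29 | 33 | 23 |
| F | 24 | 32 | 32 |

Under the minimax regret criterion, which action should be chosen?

D

Column bests: State 1=29, State 2=33, State 3=32.
A regrets: 6, 9, 7 → max 9
B regrets: 0, 4, 4 → max 4
C regrets: 2, 1, 8 → max 8
D regrets: 0, 3, 3 → max 3
E regrets: 0, 0, 9 → max 9
F regrets: 5, 1, 0 → max 5
Smallest max regret = 3 → D.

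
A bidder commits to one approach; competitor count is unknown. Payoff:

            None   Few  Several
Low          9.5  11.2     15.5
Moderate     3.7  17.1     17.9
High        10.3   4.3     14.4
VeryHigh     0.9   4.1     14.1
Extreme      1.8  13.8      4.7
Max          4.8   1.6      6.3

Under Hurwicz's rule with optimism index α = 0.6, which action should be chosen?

Low: 0.6·15.5 + 0.4·9.5 = 13.1
Moderate: 0.6·17.9 + 0.4·3.7 = 12.22
High: 0.6·14.4 + 0.4·4.3 = 10.36
VeryHigh: 0.6·14.1 + 0.4·0.9 = 8.82
Extreme: 0.6·13.8 + 0.4·1.8 = 9
Max: 0.6·6.3 + 0.4·1.6 = 4.42
Highest Hurwicz score = 13.1 → Low.

Low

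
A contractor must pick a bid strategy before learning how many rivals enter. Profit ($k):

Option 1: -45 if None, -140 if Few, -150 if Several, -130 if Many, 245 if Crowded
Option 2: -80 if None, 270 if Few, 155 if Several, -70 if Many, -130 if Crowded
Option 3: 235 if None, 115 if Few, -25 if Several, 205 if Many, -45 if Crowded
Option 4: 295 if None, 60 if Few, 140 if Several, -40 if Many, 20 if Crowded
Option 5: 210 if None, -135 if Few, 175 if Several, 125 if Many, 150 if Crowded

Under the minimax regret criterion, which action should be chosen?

Column bests: None=295, Few=270, Several=175, Many=205, Crowded=245.
Option 1 regrets: 340, 410, 325, 335, 0 → max 410
Option 2 regrets: 375, 0, 20, 275, 375 → max 375
Option 3 regrets: 60, 155, 200, 0, 290 → max 290
Option 4 regrets: 0, 210, 35, 245, 225 → max 245
Option 5 regrets: 85, 405, 0, 80, 95 → max 405
Smallest max regret = 245 → Option 4.

Option 4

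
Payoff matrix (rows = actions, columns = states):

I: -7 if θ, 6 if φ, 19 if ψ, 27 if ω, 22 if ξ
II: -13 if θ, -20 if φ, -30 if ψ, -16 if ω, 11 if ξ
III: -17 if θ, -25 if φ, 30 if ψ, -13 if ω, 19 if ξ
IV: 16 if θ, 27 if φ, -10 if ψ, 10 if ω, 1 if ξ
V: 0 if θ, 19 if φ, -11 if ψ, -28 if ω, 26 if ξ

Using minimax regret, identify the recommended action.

I

Column bests: θ=16, φ=27, ψ=30, ω=27, ξ=26.
I regrets: 23, 21, 11, 0, 4 → max 23
II regrets: 29, 47, 60, 43, 15 → max 60
III regrets: 33, 52, 0, 40, 7 → max 52
IV regrets: 0, 0, 40, 17, 25 → max 40
V regrets: 16, 8, 41, 55, 0 → max 55
Smallest max regret = 23 → I.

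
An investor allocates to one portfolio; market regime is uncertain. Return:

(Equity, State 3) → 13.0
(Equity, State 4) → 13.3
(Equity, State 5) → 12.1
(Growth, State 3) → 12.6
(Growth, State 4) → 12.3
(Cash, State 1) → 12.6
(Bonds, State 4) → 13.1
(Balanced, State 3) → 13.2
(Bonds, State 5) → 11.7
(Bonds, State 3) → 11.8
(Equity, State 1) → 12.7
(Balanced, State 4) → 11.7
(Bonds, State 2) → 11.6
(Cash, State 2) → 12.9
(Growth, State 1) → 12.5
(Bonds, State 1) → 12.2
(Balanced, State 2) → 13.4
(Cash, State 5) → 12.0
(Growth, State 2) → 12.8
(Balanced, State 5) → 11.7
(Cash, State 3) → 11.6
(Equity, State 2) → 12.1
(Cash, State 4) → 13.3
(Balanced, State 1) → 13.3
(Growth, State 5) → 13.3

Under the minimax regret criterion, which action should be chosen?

Growth

Column bests: State 1=13.3, State 2=13.4, State 3=13.2, State 4=13.3, State 5=13.3.
Balanced regrets: 0.0, 0.0, 0.0, 1.6, 1.6 → max 1.6
Bonds regrets: 1.1, 1.8, 1.4, 0.2, 1.6 → max 1.8
Cash regrets: 0.7, 0.5, 1.6, 0.0, 1.3 → max 1.6
Equity regrets: 0.6, 1.3, 0.2, 0.0, 1.2 → max 1.3
Growth regrets: 0.8, 0.6, 0.6, 1.0, 0.0 → max 1.0
Smallest max regret = 1.0 → Growth.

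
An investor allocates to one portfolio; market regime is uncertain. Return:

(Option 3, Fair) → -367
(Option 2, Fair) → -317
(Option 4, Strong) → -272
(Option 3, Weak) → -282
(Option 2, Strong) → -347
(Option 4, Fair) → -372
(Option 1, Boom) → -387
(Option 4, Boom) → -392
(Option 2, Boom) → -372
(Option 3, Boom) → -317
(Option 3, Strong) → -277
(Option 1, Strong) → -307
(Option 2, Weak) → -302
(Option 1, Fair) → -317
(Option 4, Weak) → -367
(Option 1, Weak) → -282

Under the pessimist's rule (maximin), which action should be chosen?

Option 3

Row minima: Option 1=-387, Option 2=-372, Option 3=-367, Option 4=-392
Best worst-case = -367 → Option 3.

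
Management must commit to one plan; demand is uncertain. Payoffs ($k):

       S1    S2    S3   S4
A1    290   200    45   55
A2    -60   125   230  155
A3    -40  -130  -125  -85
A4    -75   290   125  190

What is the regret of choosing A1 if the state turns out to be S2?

Best payoff under S2 is 290.
Regret = 290 − 200 = 90.

90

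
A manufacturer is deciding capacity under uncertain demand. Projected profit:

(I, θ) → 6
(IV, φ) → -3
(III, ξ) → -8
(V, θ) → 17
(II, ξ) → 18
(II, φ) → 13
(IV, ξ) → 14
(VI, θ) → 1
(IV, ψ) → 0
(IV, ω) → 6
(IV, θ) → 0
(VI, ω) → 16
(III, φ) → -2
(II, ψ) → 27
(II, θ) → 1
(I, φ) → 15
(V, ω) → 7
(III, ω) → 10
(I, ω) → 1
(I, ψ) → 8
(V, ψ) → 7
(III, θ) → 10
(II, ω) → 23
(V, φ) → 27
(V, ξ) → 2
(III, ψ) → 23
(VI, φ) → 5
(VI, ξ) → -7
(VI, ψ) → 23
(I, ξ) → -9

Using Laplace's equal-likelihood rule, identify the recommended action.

II

Row averages: I=4.2, II=16.4, III=6.6, IV=3.4, V=12, VI=7.6
Highest average = 16.4 → II.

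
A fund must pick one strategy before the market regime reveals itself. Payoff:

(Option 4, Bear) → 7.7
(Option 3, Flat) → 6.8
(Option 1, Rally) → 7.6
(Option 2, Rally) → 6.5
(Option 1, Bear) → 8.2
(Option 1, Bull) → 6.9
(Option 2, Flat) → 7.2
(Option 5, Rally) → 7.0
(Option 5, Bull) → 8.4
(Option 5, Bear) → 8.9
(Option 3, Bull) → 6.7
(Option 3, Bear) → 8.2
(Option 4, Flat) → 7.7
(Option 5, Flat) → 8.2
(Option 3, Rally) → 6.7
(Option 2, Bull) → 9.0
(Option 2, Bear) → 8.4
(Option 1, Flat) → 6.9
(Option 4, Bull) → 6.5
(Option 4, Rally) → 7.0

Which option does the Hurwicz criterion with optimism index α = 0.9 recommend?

Option 2

Option 1: 0.9·8.2 + 0.1·6.9 = 8.07
Option 2: 0.9·9.0 + 0.1·6.5 = 8.75
Option 3: 0.9·8.2 + 0.1·6.7 = 8.05
Option 4: 0.9·7.7 + 0.1·6.5 = 7.58
Option 5: 0.9·8.9 + 0.1·7.0 = 8.71
Highest Hurwicz score = 8.75 → Option 2.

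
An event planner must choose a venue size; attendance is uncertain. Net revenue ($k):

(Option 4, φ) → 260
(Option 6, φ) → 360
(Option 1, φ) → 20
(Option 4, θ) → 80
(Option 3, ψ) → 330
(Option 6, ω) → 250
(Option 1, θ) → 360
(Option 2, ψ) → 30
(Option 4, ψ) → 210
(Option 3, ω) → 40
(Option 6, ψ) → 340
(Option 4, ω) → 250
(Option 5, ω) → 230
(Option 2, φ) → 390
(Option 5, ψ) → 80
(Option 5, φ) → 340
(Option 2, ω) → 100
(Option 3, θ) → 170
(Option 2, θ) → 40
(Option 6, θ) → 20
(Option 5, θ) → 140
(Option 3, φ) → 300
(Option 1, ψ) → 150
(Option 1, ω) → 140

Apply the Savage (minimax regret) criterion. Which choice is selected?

Option 3

Column bests: θ=360, φ=390, ψ=340, ω=250.
Option 1 regrets: 0, 370, 190, 110 → max 370
Option 2 regrets: 320, 0, 310, 150 → max 320
Option 3 regrets: 190, 90, 10, 210 → max 210
Option 4 regrets: 280, 130, 130, 0 → max 280
Option 5 regrets: 220, 50, 260, 20 → max 260
Option 6 regrets: 340, 30, 0, 0 → max 340
Smallest max regret = 210 → Option 3.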